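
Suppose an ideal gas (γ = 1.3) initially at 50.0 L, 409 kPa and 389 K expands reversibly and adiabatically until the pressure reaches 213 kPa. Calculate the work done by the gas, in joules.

9530 J

n = P₁V₁/(RT₁) = 409×50.0/(8.314×389) = 6.32 mol.
Adiabatic: T₂/T₁ = (P₂/P₁)^((γ−1)/γ) ⇒ T₂ = 389×(0.521)^0.231 = 335 K; V₂ = 82.6 L.
ΔU = nCvΔT = 6.32×27.7×(335−389) = -9530 J.
Q = 0 for an adiabatic process, so W = −ΔU = 9530 J.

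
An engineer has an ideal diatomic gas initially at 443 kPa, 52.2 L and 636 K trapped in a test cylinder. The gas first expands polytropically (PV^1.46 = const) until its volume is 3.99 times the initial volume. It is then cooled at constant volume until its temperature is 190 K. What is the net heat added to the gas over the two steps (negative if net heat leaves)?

-16900 J

n = P₁V₁/(RT₁) = 443×52.2/(8.314×636) = 4.37 mol.
Step 1 — Polytropic n=1.46: T₂ = T₁(V₁/V₂)^(n−1) = 636×(0.251)^0.46 = 337 K; P₂ = P₁(V₁/V₂)^n = 58.7 kPa.
W = (P₁V₁−P₂V₂)/(n−1) = (443×52.2−58.7×208)/0.46 = 23700 J.
ΔU = nCvΔT = 4.37×20.8×(337−636) = -27200 J.
Q = ΔU + W = -3550 J.
State after step 1: P = 58.7 kPa, V = 208 L, T = 337 K.
Step 2 — Isochoric: V stays 208 L; P/T = const ⇒ T₂ = 190 K, P₂ = 33.2 kPa.
W = 0 (no volume change).
ΔU = nCvΔT = 4.37×20.8×(190−337) = -13300 J.
Q = ΔU = -13300 J.
Net over both steps: W = 23700 J, Q = -16900 J, ΔU = -40500 J.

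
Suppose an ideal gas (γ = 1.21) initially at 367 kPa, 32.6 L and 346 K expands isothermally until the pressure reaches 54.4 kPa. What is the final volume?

220 L

Isothermal: T stays 346 K; PV = const ⇒ V₂ = 220 L, P₂ = 54.4 kPa.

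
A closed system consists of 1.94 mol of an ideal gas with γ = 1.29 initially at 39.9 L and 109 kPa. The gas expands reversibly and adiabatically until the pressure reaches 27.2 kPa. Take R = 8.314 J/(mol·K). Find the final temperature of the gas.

T₁ = P₁V₁/(nR) = 109×39.9/(1.94×8.314) = 270 K.
Adiabatic: T₂/T₁ = (P₂/P₁)^((γ−1)/γ) ⇒ T₂ = 270×(0.250)^0.225 = 197 K; V₂ = 117 L.

197 K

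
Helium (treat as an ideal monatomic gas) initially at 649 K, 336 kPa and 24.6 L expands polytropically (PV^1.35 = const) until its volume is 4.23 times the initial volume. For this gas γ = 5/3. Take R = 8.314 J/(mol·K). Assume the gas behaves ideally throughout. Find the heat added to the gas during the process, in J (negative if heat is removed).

n = P₁V₁/(RT₁) = 336×24.6/(8.314×649) = 1.53 mol.
Polytropic n=1.35: T₂ = T₁(V₁/V₂)^(n−1) = 649×(0.236)^0.35 = 392 K; P₂ = P₁(V₁/V₂)^n = 47.9 kPa.
W = (P₁V₁−P₂V₂)/(n−1) = (336×24.6−47.9×104)/0.35 = 9360 J.
ΔU = nCvΔT = 1.53×12.5×(392−649) = -4910 J.
Q = ΔU + W = 4450 J.

4450 J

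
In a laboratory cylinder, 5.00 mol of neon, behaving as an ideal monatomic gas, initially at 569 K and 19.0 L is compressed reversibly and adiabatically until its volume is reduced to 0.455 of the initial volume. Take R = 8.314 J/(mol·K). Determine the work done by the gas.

-24500 J

P₁ = nRT₁/V₁ = 5.00×8.314×569/19.0 = 1240 kPa.
Adiabatic: TV^(γ−1) = const ⇒ T₂ = 569×(2.20)^0.667 = 962 K; PV^γ = const ⇒ P₂ = 4630 kPa.
ΔU = nCvΔT = 5.00×12.5×(962−569) = 24500 J.
Q = 0 for an adiabatic process, so W = −ΔU = -24500 J.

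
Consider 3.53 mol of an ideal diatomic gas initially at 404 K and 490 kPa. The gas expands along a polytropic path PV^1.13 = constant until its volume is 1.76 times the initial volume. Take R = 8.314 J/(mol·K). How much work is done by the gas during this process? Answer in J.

6460 J

V₁ = nRT₁/P₁ = 3.53×8.314×404/490 = 24.2 L.
Polytropic n=1.13: T₂ = T₁(V₁/V₂)^(n−1) = 404×(0.568)^0.13 = 375 K; P₂ = P₁(V₁/V₂)^n = 259 kPa.
W = (P₁V₁−P₂V₂)/(n−1) = (490×24.2−259×42.6)/0.13 = 6460 J.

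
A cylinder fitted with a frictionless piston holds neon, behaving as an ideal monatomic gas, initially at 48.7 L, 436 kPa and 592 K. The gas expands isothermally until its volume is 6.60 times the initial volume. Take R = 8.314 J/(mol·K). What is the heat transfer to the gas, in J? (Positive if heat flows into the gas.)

n = P₁V₁/(RT₁) = 436×48.7/(8.314×592) = 4.31 mol.
Isothermal: T stays 592 K; PV = const ⇒ V₂ = 321 L, P₂ = 66.1 kPa.
ΔU = 0 (ideal gas, T constant).
W = nRT ln(V₂/V₁) = 4.31×8.314×592×ln(6.60) = 40100 J.
Q = ΔU + W = 40100 J.

40100 J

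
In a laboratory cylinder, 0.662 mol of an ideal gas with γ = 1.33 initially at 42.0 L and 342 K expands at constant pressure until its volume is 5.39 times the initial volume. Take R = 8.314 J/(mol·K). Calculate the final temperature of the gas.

1840 K

P₁ = nRT₁/V₁ = 0.662×8.314×342/42.0 = 44.8 kPa.
Isobaric: P stays 44.8 kPa; V/T = const ⇒ T₂ = 1840 K, V₂ = 226 L.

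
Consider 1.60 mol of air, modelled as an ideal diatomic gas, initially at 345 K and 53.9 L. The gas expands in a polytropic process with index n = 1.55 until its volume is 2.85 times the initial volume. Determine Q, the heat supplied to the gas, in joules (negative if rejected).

-1370 J

P₁ = nRT₁/V₁ = 1.60×8.314×345/53.9 = 85.1 kPa.
Polytropic n=1.55: T₂ = T₁(V₁/V₂)^(n−1) = 345×(0.351)^0.55 = 194 K; P₂ = P₁(V₁/V₂)^n = 16.8 kPa.
W = (P₁V₁−P₂V₂)/(n−1) = (85.1×53.9−16.8×154)/0.55 = 3650 J.
ΔU = nCvΔT = 1.60×20.8×(194−345) = -5020 J.
Q = ΔU + W = -1370 J.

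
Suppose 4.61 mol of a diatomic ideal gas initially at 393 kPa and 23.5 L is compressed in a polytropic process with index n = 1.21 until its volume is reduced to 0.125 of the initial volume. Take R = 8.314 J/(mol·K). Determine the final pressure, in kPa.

4870 kPa

T₁ = P₁V₁/(nR) = 393×23.5/(4.61×8.314) = 241 K.
Polytropic n=1.21: T₂ = T₁(V₁/V₂)^(n−1) = 241×(8.00)^0.21 = 373 K; P₂ = P₁(V₁/V₂)^n = 4870 kPa.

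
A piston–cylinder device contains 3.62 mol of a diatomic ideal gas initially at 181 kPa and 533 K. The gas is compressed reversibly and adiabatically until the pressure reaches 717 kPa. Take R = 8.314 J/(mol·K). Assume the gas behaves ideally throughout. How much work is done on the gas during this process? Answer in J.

V₁ = nRT₁/P₁ = 3.62×8.314×533/181 = 88.6 L.
Adiabatic: T₂/T₁ = (P₂/P₁)^((γ−1)/γ) ⇒ T₂ = 533×(3.96)^0.286 = 790 K; V₂ = 33.2 L.
ΔU = nCvΔT = 3.62×20.8×(790−533) = 19300 J.
Q = 0 for an adiabatic process, so W = −ΔU = -19300 J.
Work done on the gas = −W_by = 19300 J.

19300 J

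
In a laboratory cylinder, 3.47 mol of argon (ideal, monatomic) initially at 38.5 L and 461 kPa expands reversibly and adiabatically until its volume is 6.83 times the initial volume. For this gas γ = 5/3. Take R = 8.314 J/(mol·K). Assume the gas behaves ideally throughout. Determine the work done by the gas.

19200 J

T₁ = P₁V₁/(nR) = 461×38.5/(3.47×8.314) = 615 K.
Adiabatic: TV^(γ−1) = const ⇒ T₂ = 615×(0.146)^0.667 = 171 K; PV^γ = const ⇒ P₂ = 18.7 kPa.
ΔU = nCvΔT = 3.47×12.5×(171−615) = -19200 J.
Q = 0 for an adiabatic process, so W = −ΔU = 19200 J.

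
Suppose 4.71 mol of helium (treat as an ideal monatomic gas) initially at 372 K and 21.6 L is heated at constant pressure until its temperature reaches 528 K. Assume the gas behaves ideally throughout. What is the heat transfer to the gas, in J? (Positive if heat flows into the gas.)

P₁ = nRT₁/V₁ = 4.71×8.314×372/21.6 = 674 kPa.
Isobaric: P stays 674 kPa; V/T = const ⇒ T₂ = 528 K, V₂ = 30.7 L.
W = PΔV = 674×(30.7−21.6) kPa·L = 6110 J.
ΔU = nCvΔT = 4.71×12.5×(528−372) = 9160 J.
Q = ΔU + W = nCpΔT = 15300 J.

15300 J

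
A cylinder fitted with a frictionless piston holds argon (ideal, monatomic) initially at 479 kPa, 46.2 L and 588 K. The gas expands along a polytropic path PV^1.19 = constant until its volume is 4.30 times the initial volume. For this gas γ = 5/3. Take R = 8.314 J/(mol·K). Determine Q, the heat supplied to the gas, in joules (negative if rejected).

20200 J

n = P₁V₁/(RT₁) = 479×46.2/(8.314×588) = 4.53 mol.
Polytropic n=1.19: T₂ = T₁(V₁/V₂)^(n−1) = 588×(0.233)^0.19 = 446 K; P₂ = P₁(V₁/V₂)^n = 84.4 kPa.
W = (P₁V₁−P₂V₂)/(n−1) = (479×46.2−84.4×199)/0.19 = 28200 J.
ΔU = nCvΔT = 4.53×12.5×(446−588) = -8030 J.
Q = ΔU + W = 20200 J.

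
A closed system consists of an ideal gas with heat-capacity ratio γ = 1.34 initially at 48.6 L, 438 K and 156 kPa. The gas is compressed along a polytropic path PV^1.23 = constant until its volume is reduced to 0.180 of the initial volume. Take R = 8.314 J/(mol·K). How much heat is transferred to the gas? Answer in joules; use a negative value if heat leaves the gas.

-5160 J

n = P₁V₁/(RT₁) = 156×48.6/(8.314×438) = 2.08 mol.
Polytropic n=1.23: T₂ = T₁(V₁/V₂)^(n−1) = 438×(5.56)^0.23 = 650 K; P₂ = P₁(V₁/V₂)^n = 1290 kPa.
W = (P₁V₁−P₂V₂)/(n−1) = (156×48.6−1290×8.75)/0.23 = -15900 J.
ΔU = nCvΔT = 2.08×24.5×(650−438) = 10800 J.
Q = ΔU + W = -5160 J.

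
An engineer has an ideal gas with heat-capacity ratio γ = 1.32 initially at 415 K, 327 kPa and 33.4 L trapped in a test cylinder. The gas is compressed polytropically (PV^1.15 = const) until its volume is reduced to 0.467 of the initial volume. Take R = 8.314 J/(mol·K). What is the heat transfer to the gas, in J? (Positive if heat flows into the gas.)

-4680 J

n = P₁V₁/(RT₁) = 327×33.4/(8.314×415) = 3.17 mol.
Polytropic n=1.15: T₂ = T₁(V₁/V₂)^(n−1) = 415×(2.14)^0.15 = 465 K; P₂ = P₁(V₁/V₂)^n = 785 kPa.
W = (P₁V₁−P₂V₂)/(n−1) = (327×33.4−785×15.6)/0.15 = -8810 J.
ΔU = nCvΔT = 3.17×26.0×(465−415) = 4130 J.
Q = ΔU + W = -4680 J.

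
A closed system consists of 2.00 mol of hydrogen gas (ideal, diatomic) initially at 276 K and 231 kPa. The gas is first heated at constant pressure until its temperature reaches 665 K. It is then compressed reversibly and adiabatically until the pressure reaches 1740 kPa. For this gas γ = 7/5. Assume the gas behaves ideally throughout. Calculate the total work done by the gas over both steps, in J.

V₁ = nRT₁/P₁ = 2.00×8.314×276/231 = 19.9 L.
Step 1 — Isobaric: P stays 231 kPa; V/T = const ⇒ T₂ = 665 K, V₂ = 47.9 L.
W = PΔV = 231×(47.9−19.9) kPa·L = 6470 J.
ΔU = nCvΔT = 2.00×20.8×(665−276) = 16200 J.
Q = ΔU + W = nCpΔT = 22600 J.
State after step 1: P = 231 kPa, V = 47.9 L, T = 665 K.
Step 2 — Adiabatic: T₂/T₁ = (P₂/P₁)^((γ−1)/γ) ⇒ T₂ = 665×(7.53)^0.286 = 1180 K; V₂ = 11.3 L.
ΔU = nCvΔT = 2.00×20.8×(1180−665) = 21600 J.
Q = 0 for an adiabatic process, so W = −ΔU = -21600 J.
Net over both steps: W = -15100 J, Q = 22600 J, ΔU = 37700 J.

-15100 J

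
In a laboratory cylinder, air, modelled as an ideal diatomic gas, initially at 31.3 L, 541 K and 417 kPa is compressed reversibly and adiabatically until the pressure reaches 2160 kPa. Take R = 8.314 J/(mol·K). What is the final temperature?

Adiabatic: T₂/T₁ = (P₂/P₁)^((γ−1)/γ) ⇒ T₂ = 541×(5.18)^0.286 = 866 K; V₂ = 9.67 L.

866 K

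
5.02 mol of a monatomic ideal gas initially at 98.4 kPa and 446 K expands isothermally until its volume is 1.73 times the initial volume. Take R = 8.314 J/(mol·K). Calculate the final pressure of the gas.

V₁ = nRT₁/P₁ = 5.02×8.314×446/98.4 = 189 L.
Isothermal: T stays 446 K; PV = const ⇒ V₂ = 327 L, P₂ = 56.9 kPa.

56.9 kPa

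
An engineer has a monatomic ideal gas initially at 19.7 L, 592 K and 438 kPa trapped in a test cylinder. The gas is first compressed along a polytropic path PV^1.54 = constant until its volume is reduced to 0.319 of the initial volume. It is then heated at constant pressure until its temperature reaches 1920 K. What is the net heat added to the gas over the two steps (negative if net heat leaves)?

n = P₁V₁/(RT₁) = 438×19.7/(8.314×592) = 1.75 mol.
Step 1 — Polytropic n=1.54: T₂ = T₁(V₁/V₂)^(n−1) = 592×(3.13)^0.54 = 1100 K; P₂ = P₁(V₁/V₂)^n = 2540 kPa.
W = (P₁V₁−P₂V₂)/(n−1) = (438×19.7−2540×6.28)/0.54 = -13600 J.
ΔU = nCvΔT = 1.75×12.5×(1100−592) = 11000 J.
Q = ΔU + W = -2590 J.
State after step 1: P = 2540 kPa, V = 6.28 L, T = 1100 K.
Step 2 — Isobaric: P stays 2540 kPa; V/T = const ⇒ T₂ = 1920 K, V₂ = 11.0 L.
W = PΔV = 2540×(11.0−6.28) kPa·L = 12000 J.
ΔU = nCvΔT = 1.75×12.5×(1920−1100) = 18000 J.
Q = ΔU + W = nCpΔT = 30000 J.
Net over both steps: W = -1640 J, Q = 27400 J, ΔU = 29000 J.

27400 J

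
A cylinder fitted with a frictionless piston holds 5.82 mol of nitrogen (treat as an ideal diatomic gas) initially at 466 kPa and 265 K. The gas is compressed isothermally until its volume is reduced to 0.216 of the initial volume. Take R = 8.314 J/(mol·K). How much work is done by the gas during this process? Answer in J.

V₁ = nRT₁/P₁ = 5.82×8.314×265/466 = 27.5 L.
Isothermal: T stays 265 K; PV = const ⇒ V₂ = 5.94 L, P₂ = 2160 kPa.
W = nRT ln(V₂/V₁) = 5.82×8.314×265×ln(0.216) = -19700 J.

-19700 J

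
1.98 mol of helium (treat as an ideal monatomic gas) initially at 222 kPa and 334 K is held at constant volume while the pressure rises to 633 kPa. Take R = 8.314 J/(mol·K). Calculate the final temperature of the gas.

952 K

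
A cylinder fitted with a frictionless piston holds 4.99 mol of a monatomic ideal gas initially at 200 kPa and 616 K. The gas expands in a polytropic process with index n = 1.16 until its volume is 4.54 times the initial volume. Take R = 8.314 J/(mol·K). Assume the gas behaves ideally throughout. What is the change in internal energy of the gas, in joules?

-8240 J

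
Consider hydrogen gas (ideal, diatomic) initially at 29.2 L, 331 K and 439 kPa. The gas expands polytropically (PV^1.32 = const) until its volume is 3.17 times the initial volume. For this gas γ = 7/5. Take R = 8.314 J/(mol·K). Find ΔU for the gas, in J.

-9890 J

n = P₁V₁/(RT₁) = 439×29.2/(8.314×331) = 4.66 mol.
Polytropic n=1.32: T₂ = T₁(V₁/V₂)^(n−1) = 331×(0.315)^0.32 = 229 K; P₂ = P₁(V₁/V₂)^n = 95.7 kPa.
For an ideal gas ΔU = nCvΔT with Cv = (5/2)R = 20.8 J/(mol·K).
ΔU = 4.66×20.8×(229−331) = -9890 J.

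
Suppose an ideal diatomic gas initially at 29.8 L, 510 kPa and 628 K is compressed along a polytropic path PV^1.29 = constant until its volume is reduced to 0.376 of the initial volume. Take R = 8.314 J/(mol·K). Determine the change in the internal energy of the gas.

n = P₁V₁/(RT₁) = 510×29.8/(8.314×628) = 2.91 mol.
Polytropic n=1.29: T₂ = T₁(V₁/V₂)^(n−1) = 628×(2.66)^0.29 = 834 K; P₂ = P₁(V₁/V₂)^n = 1800 kPa.
For an ideal gas ΔU = nCvΔT with Cv = (5/2)R = 20.8 J/(mol·K).
ΔU = 2.91×20.8×(834−628) = 12500 J.

12500 J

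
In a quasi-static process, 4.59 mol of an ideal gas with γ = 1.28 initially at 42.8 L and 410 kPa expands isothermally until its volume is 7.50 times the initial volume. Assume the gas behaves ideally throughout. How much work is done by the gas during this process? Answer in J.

T₁ = P₁V₁/(nR) = 410×42.8/(4.59×8.314) = 460 K.
Isothermal: T stays 460 K; PV = const ⇒ V₂ = 321 L, P₂ = 54.7 kPa.
W = nRT ln(V₂/V₁) = 4.59×8.314×460×ln(7.50) = 35400 J.

35400 J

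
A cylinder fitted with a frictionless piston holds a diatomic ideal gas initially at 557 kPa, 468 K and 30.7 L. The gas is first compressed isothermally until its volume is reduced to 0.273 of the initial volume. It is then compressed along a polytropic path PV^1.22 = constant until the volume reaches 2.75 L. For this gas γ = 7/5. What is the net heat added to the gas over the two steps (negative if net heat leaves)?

-31900 J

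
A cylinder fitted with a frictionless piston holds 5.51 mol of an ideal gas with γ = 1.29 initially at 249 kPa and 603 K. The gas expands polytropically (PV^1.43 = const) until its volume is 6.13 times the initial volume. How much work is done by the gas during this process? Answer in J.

34800 J

V₁ = nRT₁/P₁ = 5.51×8.314×603/249 = 111 L.
Polytropic n=1.43: T₂ = T₁(V₁/V₂)^(n−1) = 603×(0.163)^0.43 = 277 K; P₂ = P₁(V₁/V₂)^n = 18.6 kPa.
W = (P₁V₁−P₂V₂)/(n−1) = (249×111−18.6×680)/0.43 = 34800 J.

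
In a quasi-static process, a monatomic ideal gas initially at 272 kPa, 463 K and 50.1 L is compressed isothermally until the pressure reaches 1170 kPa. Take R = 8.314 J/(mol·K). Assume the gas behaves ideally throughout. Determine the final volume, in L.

11.6 L

Isothermal: T stays 463 K; PV = const ⇒ V₂ = 11.6 L, P₂ = 1170 kPa.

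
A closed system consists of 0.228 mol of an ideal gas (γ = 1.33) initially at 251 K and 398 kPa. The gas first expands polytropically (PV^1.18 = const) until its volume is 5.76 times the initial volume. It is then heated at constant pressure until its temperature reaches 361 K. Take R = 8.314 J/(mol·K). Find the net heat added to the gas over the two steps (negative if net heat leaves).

1680 J

V₁ = nRT₁/P₁ = 0.228×8.314×251/398 = 1.20 L.
Step 1 — Polytropic n=1.18: T₂ = T₁(V₁/V₂)^(n−1) = 251×(0.174)^0.18 = 183 K; P₂ = P₁(V₁/V₂)^n = 50.4 kPa.
W = (P₁V₁−P₂V₂)/(n−1) = (398×1.20−50.4×6.89)/0.18 = 715 J.
ΔU = nCvΔT = 0.228×25.2×(183−251) = -390 J.
Q = ΔU + W = 325 J.
State after step 1: P = 50.4 kPa, V = 6.89 L, T = 183 K.
Step 2 — Isobaric: P stays 50.4 kPa; V/T = const ⇒ T₂ = 361 K, V₂ = 13.6 L.
W = PΔV = 50.4×(13.6−6.89) kPa·L = 337 J.
ΔU = nCvΔT = 0.228×25.2×(361−183) = 1020 J.
Q = ΔU + W = nCpΔT = 1360 J.
Net over both steps: W = 1050 J, Q = 1680 J, ΔU = 632 J.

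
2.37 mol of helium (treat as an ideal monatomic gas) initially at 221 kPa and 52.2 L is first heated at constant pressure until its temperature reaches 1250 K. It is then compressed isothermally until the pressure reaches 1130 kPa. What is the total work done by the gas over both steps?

-27100 J

T₁ = P₁V₁/(nR) = 221×52.2/(2.37×8.314) = 585 K.
Step 1 — Isobaric: P stays 221 kPa; V/T = const ⇒ T₂ = 1250 K, V₂ = 111 L.
W = PΔV = 221×(111−52.2) kPa·L = 13100 J.
ΔU = nCvΔT = 2.37×12.5×(1250−585) = 19600 J.
Q = ΔU + W = nCpΔT = 32700 J.
State after step 1: P = 221 kPa, V = 111 L, T = 1250 K.
Step 2 — Isothermal: T stays 1250 K; PV = const ⇒ V₂ = 21.8 L, P₂ = 1130 kPa.
ΔU = 0 (ideal gas, T constant).
W = nRT ln(V₂/V₁) = 2.37×8.314×1250×ln(0.196) = -40200 J.
Q = ΔU + W = -40200 J.
Net over both steps: W = -27100 J, Q = -7460 J, ΔU = 19600 J.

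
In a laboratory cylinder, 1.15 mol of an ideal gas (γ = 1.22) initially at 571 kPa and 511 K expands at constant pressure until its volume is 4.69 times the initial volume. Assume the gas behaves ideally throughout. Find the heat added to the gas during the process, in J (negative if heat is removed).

V₁ = nRT₁/P₁ = 1.15×8.314×511/571 = 8.56 L.
Isobaric: P stays 571 kPa; V/T = const ⇒ T₂ = 2400 K, V₂ = 40.1 L.
W = PΔV = 571×(40.1−8.56) kPa·L = 18000 J.
ΔU = nCvΔT = 1.15×37.8×(2400−511) = 81900 J.
Q = ΔU + W = nCpΔT = 100000 J.

100000 J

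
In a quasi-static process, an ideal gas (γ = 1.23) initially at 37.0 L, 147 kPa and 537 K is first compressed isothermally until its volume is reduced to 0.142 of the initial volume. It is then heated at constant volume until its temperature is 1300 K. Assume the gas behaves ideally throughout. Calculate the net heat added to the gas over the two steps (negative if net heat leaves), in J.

23000 J

n = P₁V₁/(RT₁) = 147×37.0/(8.314×537) = 1.22 mol.
Step 1 — Isothermal: T stays 537 K; PV = const ⇒ V₂ = 5.25 L, P₂ = 1040 kPa.
ΔU = 0 (ideal gas, T constant).
W = nRT ln(V₂/V₁) = 1.22×8.314×537×ln(0.142) = -10600 J.
Q = ΔU + W = -10600 J.
State after step 1: P = 1040 kPa, V = 5.25 L, T = 537 K.
Step 2 — Isochoric: V stays 5.25 L; P/T = const ⇒ T₂ = 1300 K, P₂ = 2510 kPa.
W = 0 (no volume change).
ΔU = nCvΔT = 1.22×36.1×(1300−537) = 33600 J.
Q = ΔU = 33600 J.
Net over both steps: W = -10600 J, Q = 23000 J, ΔU = 33600 J.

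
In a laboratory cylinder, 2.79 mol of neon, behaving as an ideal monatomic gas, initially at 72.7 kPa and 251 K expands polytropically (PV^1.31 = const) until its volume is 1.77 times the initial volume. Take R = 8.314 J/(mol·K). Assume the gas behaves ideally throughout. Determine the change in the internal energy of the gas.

-1420 J

V₁ = nRT₁/P₁ = 2.79×8.314×251/72.7 = 80.1 L.
Polytropic n=1.31: T₂ = T₁(V₁/V₂)^(n−1) = 251×(0.565)^0.31 = 210 K; P₂ = P₁(V₁/V₂)^n = 34.4 kPa.
For an ideal gas ΔU = nCvΔT with Cv = (3/2)R = 12.5 J/(mol·K).
ΔU = 2.79×12.5×(210−251) = -1420 J.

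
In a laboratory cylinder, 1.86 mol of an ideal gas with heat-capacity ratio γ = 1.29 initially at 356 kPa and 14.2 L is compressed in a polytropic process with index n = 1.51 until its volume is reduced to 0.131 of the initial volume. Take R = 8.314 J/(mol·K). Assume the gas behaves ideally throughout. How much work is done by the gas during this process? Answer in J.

-18000 J

T₁ = P₁V₁/(nR) = 356×14.2/(1.86×8.314) = 327 K.
Polytropic n=1.51: T₂ = T₁(V₁/V₂)^(n−1) = 327×(7.63)^0.51 = 922 K; P₂ = P₁(V₁/V₂)^n = 7660 kPa.
W = (P₁V₁−P₂V₂)/(n−1) = (356×14.2−7660×1.86)/0.51 = -18000 J.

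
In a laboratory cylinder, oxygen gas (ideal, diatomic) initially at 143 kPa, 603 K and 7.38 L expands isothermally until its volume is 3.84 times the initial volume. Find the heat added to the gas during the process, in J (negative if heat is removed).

n = P₁V₁/(RT₁) = 143×7.38/(8.314×603) = 0.211 mol.
Isothermal: T stays 603 K; PV = const ⇒ V₂ = 28.3 L, P₂ = 37.2 kPa.
ΔU = 0 (ideal gas, T constant).
W = nRT ln(V₂/V₁) = 0.211×8.314×603×ln(3.84) = 1420 J.
Q = ΔU + W = 1420 J.

1420 J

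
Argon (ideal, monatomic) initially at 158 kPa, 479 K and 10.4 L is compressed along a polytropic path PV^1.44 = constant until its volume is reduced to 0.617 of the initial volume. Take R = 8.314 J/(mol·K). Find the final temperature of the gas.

592 K

Polytropic n=1.44: T₂ = T₁(V₁/V₂)^(n−1) = 479×(1.62)^0.44 = 592 K; P₂ = P₁(V₁/V₂)^n = 317 kPa.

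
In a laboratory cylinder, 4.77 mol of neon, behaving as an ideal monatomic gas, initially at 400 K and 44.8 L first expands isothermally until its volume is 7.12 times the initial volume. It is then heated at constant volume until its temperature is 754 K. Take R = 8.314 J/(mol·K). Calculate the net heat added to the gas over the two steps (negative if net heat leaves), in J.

52200 J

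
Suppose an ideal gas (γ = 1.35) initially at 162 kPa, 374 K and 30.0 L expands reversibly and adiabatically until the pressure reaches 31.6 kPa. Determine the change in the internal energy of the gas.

-4800 J

n = P₁V₁/(RT₁) = 162×30.0/(8.314×374) = 1.56 mol.
Adiabatic: T₂/T₁ = (P₂/P₁)^((γ−1)/γ) ⇒ T₂ = 374×(0.195)^0.259 = 245 K; V₂ = 101 L.
For an ideal gas ΔU = nCvΔT with Cv = R/(γ−1) = 23.8 J/(mol·K).
ΔU = 1.56×23.8×(245−374) = -4800 J.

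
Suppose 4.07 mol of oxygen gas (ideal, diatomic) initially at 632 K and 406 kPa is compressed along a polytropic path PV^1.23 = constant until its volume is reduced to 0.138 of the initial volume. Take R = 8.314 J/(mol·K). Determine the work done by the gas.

-53600 J

V₁ = nRT₁/P₁ = 4.07×8.314×632/406 = 52.7 L.
Polytropic n=1.23: T₂ = T₁(V₁/V₂)^(n−1) = 632×(7.25)^0.23 = 997 K; P₂ = P₁(V₁/V₂)^n = 4640 kPa.
W = (P₁V₁−P₂V₂)/(n−1) = (406×52.7−4640×7.27)/0.23 = -53600 J.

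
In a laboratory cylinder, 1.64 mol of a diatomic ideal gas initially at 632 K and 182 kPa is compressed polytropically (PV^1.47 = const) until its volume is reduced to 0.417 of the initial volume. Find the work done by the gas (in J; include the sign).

V₁ = nRT₁/P₁ = 1.64×8.314×632/182 = 47.3 L.
Polytropic n=1.47: T₂ = T₁(V₁/V₂)^(n−1) = 632×(2.40)^0.47 = 953 K; P₂ = P₁(V₁/V₂)^n = 658 kPa.
W = (P₁V₁−P₂V₂)/(n−1) = (182×47.3−658×19.7)/0.47 = -9320 J.

-9320 J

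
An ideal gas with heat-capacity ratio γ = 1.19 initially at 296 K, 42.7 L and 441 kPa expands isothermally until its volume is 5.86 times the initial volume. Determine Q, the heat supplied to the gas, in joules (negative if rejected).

n = P₁V₁/(RT₁) = 441×42.7/(8.314×296) = 7.65 mol.
Isothermal: T stays 296 K; PV = const ⇒ V₂ = 250 L, P₂ = 75.3 kPa.
ΔU = 0 (ideal gas, T constant).
W = nRT ln(V₂/V₁) = 7.65×8.314×296×ln(5.86) = 33300 J.
Q = ΔU + W = 33300 J.

33300 J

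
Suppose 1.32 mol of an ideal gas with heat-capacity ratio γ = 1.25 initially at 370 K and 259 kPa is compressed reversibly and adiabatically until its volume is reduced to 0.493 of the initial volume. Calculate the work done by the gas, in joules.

V₁ = nRT₁/P₁ = 1.32×8.314×370/259 = 15.7 L.
Adiabatic: TV^(γ−1) = const ⇒ T₂ = 370×(2.03)^0.250 = 442 K; PV^γ = const ⇒ P₂ = 627 kPa.
ΔU = nCvΔT = 1.32×33.3×(442−370) = 3140 J.
Q = 0 for an adiabatic process, so W = −ΔU = -3140 J.

-3140 J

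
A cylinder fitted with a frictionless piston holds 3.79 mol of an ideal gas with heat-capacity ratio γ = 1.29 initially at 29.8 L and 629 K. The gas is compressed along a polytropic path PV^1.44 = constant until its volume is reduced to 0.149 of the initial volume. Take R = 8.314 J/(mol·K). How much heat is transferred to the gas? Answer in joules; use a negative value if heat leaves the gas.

P₁ = nRT₁/V₁ = 3.79×8.314×629/29.8 = 665 kPa.
Polytropic n=1.44: T₂ = T₁(V₁/V₂)^(n−1) = 629×(6.71)^0.44 = 1450 K; P₂ = P₁(V₁/V₂)^n = 10300 kPa.
W = (P₁V₁−P₂V₂)/(n−1) = (665×29.8−10300×4.44)/0.44 = -59100 J.
ΔU = nCvΔT = 3.79×28.7×(1450−629) = 89600 J.
Q = ΔU + W = 30500 J.

30500 J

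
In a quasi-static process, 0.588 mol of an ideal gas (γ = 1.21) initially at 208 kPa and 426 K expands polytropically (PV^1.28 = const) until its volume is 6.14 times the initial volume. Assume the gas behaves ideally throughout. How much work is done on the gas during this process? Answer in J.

V₁ = nRT₁/P₁ = 0.588×8.314×426/208 = 10.0 L.
Polytropic n=1.28: T₂ = T₁(V₁/V₂)^(n−1) = 426×(0.163)^0.28 = 256 K; P₂ = P₁(V₁/V₂)^n = 20.4 kPa.
W = (P₁V₁−P₂V₂)/(n−1) = (208×10.0−20.4×61.5)/0.28 = 2960 J.
Work done on the gas = −W_by = -2960 J.

-2960 J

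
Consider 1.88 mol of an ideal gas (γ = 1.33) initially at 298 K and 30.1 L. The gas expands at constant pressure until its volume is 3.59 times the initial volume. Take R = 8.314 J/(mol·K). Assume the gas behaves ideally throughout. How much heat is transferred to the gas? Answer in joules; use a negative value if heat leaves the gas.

48600 J

P₁ = nRT₁/V₁ = 1.88×8.314×298/30.1 = 155 kPa.
Isobaric: P stays 155 kPa; V/T = const ⇒ T₂ = 1070 K, V₂ = 108 L.
W = PΔV = 155×(108−30.1) kPa·L = 12100 J.
ΔU = nCvΔT = 1.88×25.2×(1070−298) = 36600 J.
Q = ΔU + W = nCpΔT = 48600 J.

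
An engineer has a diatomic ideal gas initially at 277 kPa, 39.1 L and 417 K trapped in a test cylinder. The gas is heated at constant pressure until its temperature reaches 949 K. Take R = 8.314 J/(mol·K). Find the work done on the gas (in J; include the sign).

-13800 J

n = P₁V₁/(RT₁) = 277×39.1/(8.314×417) = 3.12 mol.
Isobaric: P stays 277 kPa; V/T = const ⇒ T₂ = 949 K, V₂ = 89.0 L.
W = PΔV = 277×(89.0−39.1) kPa·L = 13800 J.
Work done on the gas = −W_by = -13800 J.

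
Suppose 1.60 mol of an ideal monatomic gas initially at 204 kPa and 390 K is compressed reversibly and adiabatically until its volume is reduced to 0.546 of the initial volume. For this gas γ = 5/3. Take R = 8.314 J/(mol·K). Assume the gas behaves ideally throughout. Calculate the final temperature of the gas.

584 K

V₁ = nRT₁/P₁ = 1.60×8.314×390/204 = 25.4 L.
Adiabatic: TV^(γ−1) = const ⇒ T₂ = 390×(1.83)^0.667 = 584 K; PV^γ = const ⇒ P₂ = 559 kPa.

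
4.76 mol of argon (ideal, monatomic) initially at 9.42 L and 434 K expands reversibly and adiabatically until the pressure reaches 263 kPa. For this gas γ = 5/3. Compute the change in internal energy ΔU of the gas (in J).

P₁ = nRT₁/V₁ = 4.76×8.314×434/9.42 = 1820 kPa.
Adiabatic: T₂/T₁ = (P₂/P₁)^((γ−1)/γ) ⇒ T₂ = 434×(0.144)^0.400 = 200 K; V₂ = 30.1 L.
For an ideal gas ΔU = nCvΔT with Cv = (3/2)R = 12.5 J/(mol·K).
ΔU = 4.76×12.5×(200−434) = -13900 J.

-13900 J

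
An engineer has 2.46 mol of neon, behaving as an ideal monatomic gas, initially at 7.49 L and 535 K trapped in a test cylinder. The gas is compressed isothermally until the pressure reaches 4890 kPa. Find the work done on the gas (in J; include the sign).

13200 J

P₁ = nRT₁/V₁ = 2.46×8.314×535/7.49 = 1460 kPa.
Isothermal: T stays 535 K; PV = const ⇒ V₂ = 2.24 L, P₂ = 4890 kPa.
W = nRT ln(V₂/V₁) = 2.46×8.314×535×ln(0.299) = -13200 J.
Work done on the gas = −W_by = 13200 J.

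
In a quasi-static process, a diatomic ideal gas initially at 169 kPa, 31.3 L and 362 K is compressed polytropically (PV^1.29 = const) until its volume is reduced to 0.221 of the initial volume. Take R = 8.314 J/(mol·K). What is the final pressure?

1180 kPa

Polytropic n=1.29: T₂ = T₁(V₁/V₂)^(n−1) = 362×(4.52)^0.29 = 561 K; P₂ = P₁(V₁/V₂)^n = 1180 kPa.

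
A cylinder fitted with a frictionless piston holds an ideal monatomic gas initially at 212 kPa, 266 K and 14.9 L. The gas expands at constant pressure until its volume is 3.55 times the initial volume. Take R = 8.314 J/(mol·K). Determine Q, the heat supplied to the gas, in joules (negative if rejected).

n = P₁V₁/(RT₁) = 212×14.9/(8.314×266) = 1.43 mol.
Isobaric: P stays 212 kPa; V/T = const ⇒ T₂ = 944 K, V₂ = 52.9 L.
W = PΔV = 212×(52.9−14.9) kPa·L = 8050 J.
ΔU = nCvΔT = 1.43×12.5×(944−266) = 12100 J.
Q = ΔU + W = nCpΔT = 20100 J.

20100 J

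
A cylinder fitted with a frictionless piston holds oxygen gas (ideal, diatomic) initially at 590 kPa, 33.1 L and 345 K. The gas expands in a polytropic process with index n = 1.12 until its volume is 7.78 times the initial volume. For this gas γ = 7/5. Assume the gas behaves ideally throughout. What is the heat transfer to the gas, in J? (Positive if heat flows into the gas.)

24900 J

n = P₁V₁/(RT₁) = 590×33.1/(8.314×345) = 6.81 mol.
Polytropic n=1.12: T₂ = T₁(V₁/V₂)^(n−1) = 345×(0.129)^0.12 = 270 K; P₂ = P₁(V₁/V₂)^n = 59.3 kPa.
W = (P₁V₁−P₂V₂)/(n−1) = (590×33.1−59.3×258)/0.12 = 35500 J.
ΔU = nCvΔT = 6.81×20.8×(270−345) = -10700 J.
Q = ΔU + W = 24900 J.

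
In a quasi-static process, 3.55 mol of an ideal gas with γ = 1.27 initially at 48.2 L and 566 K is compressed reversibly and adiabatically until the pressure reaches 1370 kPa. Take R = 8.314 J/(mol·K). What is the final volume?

16.3 L

P₁ = nRT₁/V₁ = 3.55×8.314×566/48.2 = 347 kPa.
Adiabatic: T₂/T₁ = (P₂/P₁)^((γ−1)/γ) ⇒ T₂ = 566×(3.95)^0.213 = 758 K; V₂ = 16.3 L.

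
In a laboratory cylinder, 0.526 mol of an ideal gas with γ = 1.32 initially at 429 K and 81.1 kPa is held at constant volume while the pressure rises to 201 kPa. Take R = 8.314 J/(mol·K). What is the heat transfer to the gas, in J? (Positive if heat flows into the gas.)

V₁ = nRT₁/P₁ = 0.526×8.314×429/81.1 = 23.1 L.
Isochoric: V stays 23.1 L; P/T = const ⇒ T₂ = 1060 K, P₂ = 201 kPa.
W = 0 (no volume change).
ΔU = nCvΔT = 0.526×26.0×(1060−429) = 8670 J.
Q = ΔU = 8670 J.

8670 J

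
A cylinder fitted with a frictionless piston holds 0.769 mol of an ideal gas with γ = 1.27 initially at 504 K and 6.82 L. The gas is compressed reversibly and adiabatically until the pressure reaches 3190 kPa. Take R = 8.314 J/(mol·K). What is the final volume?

1.52 L

P₁ = nRT₁/V₁ = 0.769×8.314×504/6.82 = 472 kPa.
Adiabatic: T₂/T₁ = (P₂/P₁)^((γ−1)/γ) ⇒ T₂ = 504×(6.75)^0.213 = 756 K; V₂ = 1.52 L.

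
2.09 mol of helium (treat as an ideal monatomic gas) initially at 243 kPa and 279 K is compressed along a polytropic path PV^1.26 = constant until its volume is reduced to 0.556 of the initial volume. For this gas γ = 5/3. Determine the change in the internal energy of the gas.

1200 J

V₁ = nRT₁/P₁ = 2.09×8.314×279/243 = 20.0 L.
Polytropic n=1.26: T₂ = T₁(V₁/V₂)^(n−1) = 279×(1.80)^0.26 = 325 K; P₂ = P₁(V₁/V₂)^n = 509 kPa.
For an ideal gas ΔU = nCvΔT with Cv = (3/2)R = 12.5 J/(mol·K).
ΔU = 2.09×12.5×(325−279) = 1200 J.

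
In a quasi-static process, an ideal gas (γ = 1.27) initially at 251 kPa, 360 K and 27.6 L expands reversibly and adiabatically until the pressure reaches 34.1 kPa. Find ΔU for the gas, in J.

n = P₁V₁/(RT₁) = 251×27.6/(8.314×360) = 2.31 mol.
Adiabatic: T₂/T₁ = (P₂/P₁)^((γ−1)/γ) ⇒ T₂ = 360×(0.136)^0.213 = 236 K; V₂ = 133 L.
For an ideal gas ΔU = nCvΔT with Cv = R/(γ−1) = 30.8 J/(mol·K).
ΔU = 2.31×30.8×(236−360) = -8870 J.

-8870 J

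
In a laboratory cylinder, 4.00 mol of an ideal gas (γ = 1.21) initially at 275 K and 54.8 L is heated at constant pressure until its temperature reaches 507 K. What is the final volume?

101 L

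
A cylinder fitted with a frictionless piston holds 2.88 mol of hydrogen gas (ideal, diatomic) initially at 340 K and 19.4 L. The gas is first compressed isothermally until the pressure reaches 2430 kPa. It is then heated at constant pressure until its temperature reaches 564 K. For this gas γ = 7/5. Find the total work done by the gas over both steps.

P₁ = nRT₁/V₁ = 2.88×8.314×340/19.4 = 420 kPa.
Step 1 — Isothermal: T stays 340 K; PV = const ⇒ V₂ = 3.35 L, P₂ = 2430 kPa.
ΔU = 0 (ideal gas, T constant).
W = nRT ln(V₂/V₁) = 2.88×8.314×340×ln(0.173) = -14300 J.
Q = ΔU + W = -14300 J.
State after step 1: P = 2430 kPa, V = 3.35 L, T = 340 K.
Step 2 — Isobaric: P stays 2430 kPa; V/T = const ⇒ T₂ = 564 K, V₂ = 5.56 L.
W = PΔV = 2430×(5.56−3.35) kPa·L = 5360 J.
ΔU = nCvΔT = 2.88×20.8×(564−340) = 13400 J.
Q = ΔU + W = nCpΔT = 18800 J.
Net over both steps: W = -8930 J, Q = 4470 J, ΔU = 13400 J.

-8930 J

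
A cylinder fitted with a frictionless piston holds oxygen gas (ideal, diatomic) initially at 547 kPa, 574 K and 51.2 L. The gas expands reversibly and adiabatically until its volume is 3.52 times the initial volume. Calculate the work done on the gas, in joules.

-27700 J

n = P₁V₁/(RT₁) = 547×51.2/(8.314×574) = 5.87 mol.
Adiabatic: TV^(γ−1) = const ⇒ T₂ = 574×(0.284)^0.400 = 347 K; PV^γ = const ⇒ P₂ = 93.9 kPa.
ΔU = nCvΔT = 5.87×20.8×(347−574) = -27700 J.
Q = 0 for an adiabatic process, so W = −ΔU = 27700 J.
Work done on the gas = −W_by = -27700 J.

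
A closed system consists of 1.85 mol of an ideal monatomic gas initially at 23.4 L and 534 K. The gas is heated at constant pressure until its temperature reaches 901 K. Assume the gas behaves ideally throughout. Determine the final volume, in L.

39.5 L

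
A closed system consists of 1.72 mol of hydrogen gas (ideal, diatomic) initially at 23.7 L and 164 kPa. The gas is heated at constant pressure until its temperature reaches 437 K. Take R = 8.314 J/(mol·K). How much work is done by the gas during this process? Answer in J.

T₁ = P₁V₁/(nR) = 164×23.7/(1.72×8.314) = 272 K.
Isobaric: P stays 164 kPa; V/T = const ⇒ T₂ = 437 K, V₂ = 38.1 L.
W = PΔV = 164×(38.1−23.7) kPa·L = 2360 J.

2360 J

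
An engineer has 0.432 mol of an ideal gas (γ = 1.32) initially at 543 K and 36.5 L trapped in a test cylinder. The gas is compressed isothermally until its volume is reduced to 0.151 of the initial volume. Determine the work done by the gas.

P₁ = nRT₁/V₁ = 0.432×8.314×543/36.5 = 53.4 kPa.
Isothermal: T stays 543 K; PV = const ⇒ V₂ = 5.51 L, P₂ = 354 kPa.
W = nRT ln(V₂/V₁) = 0.432×8.314×543×ln(0.151) = -3690 J.

-3690 J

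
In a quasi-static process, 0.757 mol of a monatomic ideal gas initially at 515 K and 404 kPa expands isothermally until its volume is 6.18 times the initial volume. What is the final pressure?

65.4 kPa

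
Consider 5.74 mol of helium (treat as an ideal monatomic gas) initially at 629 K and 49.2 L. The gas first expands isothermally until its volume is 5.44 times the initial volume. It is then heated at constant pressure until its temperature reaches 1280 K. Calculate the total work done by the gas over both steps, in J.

81900 J

P₁ = nRT₁/V₁ = 5.74×8.314×629/49.2 = 610 kPa.
Step 1 — Isothermal: T stays 629 K; PV = const ⇒ V₂ = 268 L, P₂ = 112 kPa.
ΔU = 0 (ideal gas, T constant).
W = nRT ln(V₂/V₁) = 5.74×8.314×629×ln(5.44) = 50800 J.
Q = ΔU + W = 50800 J.
State after step 1: P = 112 kPa, V = 268 L, T = 629 K.
Step 2 — Isobaric: P stays 112 kPa; V/T = const ⇒ T₂ = 1280 K, V₂ = 545 L.
W = PΔV = 112×(545−268) kPa·L = 31100 J.
ΔU = nCvΔT = 5.74×12.5×(1280−629) = 46600 J.
Q = ΔU + W = nCpΔT = 77700 J.
Net over both steps: W = 81900 J, Q = 129000 J, ΔU = 46600 J.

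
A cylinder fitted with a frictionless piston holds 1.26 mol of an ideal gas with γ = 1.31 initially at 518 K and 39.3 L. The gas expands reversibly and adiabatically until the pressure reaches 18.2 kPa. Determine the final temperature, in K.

321 K

P₁ = nRT₁/V₁ = 1.26×8.314×518/39.3 = 138 kPa.
Adiabatic: T₂/T₁ = (P₂/P₁)^((γ−1)/γ) ⇒ T₂ = 518×(0.132)^0.237 = 321 K; V₂ = 185 L.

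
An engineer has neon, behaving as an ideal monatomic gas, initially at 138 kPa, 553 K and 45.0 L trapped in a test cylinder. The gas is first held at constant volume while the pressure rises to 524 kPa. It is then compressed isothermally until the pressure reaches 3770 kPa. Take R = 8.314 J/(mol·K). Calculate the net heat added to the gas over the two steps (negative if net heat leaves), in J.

-20500 J

n = P₁V₁/(RT₁) = 138×45.0/(8.314×553) = 1.35 mol.
Step 1 — Isochoric: V stays 45.0 L; P/T = const ⇒ T₂ = 2100 K, P₂ = 524 kPa.
W = 0 (no volume change).
ΔU = nCvΔT = 1.35×12.5×(2100−553) = 26100 J.
Q = ΔU = 26100 J.
State after step 1: P = 524 kPa, V = 45.0 L, T = 2100 K.
Step 2 — Isothermal: T stays 2100 K; PV = const ⇒ V₂ = 6.25 L, P₂ = 3770 kPa.
ΔU = 0 (ideal gas, T constant).
W = nRT ln(V₂/V₁) = 1.35×8.314×2100×ln(0.139) = -46500 J.
Q = ΔU + W = -46500 J.
Net over both steps: W = -46500 J, Q = -20500 J, ΔU = 26100 J.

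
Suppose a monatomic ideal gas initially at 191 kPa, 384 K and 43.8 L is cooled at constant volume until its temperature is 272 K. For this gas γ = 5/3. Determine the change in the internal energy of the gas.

-3660 J

n = P₁V₁/(RT₁) = 191×43.8/(8.314×384) = 2.62 mol.
Isochoric: V stays 43.8 L; P/T = const ⇒ T₂ = 272 K, P₂ = 135 kPa.
For an ideal gas ΔU = nCvΔT with Cv = (3/2)R = 12.5 J/(mol·K).
ΔU = 2.62×12.5×(272−384) = -3660 J.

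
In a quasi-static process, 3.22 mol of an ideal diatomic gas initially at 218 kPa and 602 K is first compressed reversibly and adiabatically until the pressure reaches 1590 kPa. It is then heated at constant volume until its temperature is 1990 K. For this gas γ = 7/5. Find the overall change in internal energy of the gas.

V₁ = nRT₁/P₁ = 3.22×8.314×602/218 = 73.9 L.
Step 1 — Adiabatic: T₂/T₁ = (P₂/P₁)^((γ−1)/γ) ⇒ T₂ = 602×(7.29)^0.286 = 1060 K; V₂ = 17.9 L.
ΔU = nCvΔT = 3.22×20.8×(1060−602) = 30800 J.
Q = 0 for an adiabatic process, so W = −ΔU = -30800 J.
State after step 1: P = 1590 kPa, V = 17.9 L, T = 1060 K.
Step 2 — Isochoric: V stays 17.9 L; P/T = const ⇒ T₂ = 1990 K, P₂ = 2980 kPa.
W = 0 (no volume change).
ΔU = nCvΔT = 3.22×20.8×(1990−1060) = 62100 J.
Q = ΔU = 62100 J.
Net over both steps: W = -30800 J, Q = 62100 J, ΔU = 92900 J.

92900 J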